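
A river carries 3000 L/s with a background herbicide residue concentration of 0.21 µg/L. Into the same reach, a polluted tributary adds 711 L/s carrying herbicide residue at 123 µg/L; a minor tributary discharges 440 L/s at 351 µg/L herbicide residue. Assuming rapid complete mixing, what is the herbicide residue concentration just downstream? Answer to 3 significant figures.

58.4 µg/L

Conservation of mass: C = (3000·0.2100 + 711.0·123.0 + 440.0·351.0) / 4151 = 242500/4151 = 58.43 µg/L.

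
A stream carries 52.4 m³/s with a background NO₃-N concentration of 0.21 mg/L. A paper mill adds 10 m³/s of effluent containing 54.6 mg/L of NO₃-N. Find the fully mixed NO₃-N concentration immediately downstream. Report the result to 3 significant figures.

8.93 mg/L

Mixed concentration C = ΣQC/ΣQ = (52.40·0.2100 + 10.00·54.60) / 62.40 = 557.0/62.40 = 8.926 mg/L.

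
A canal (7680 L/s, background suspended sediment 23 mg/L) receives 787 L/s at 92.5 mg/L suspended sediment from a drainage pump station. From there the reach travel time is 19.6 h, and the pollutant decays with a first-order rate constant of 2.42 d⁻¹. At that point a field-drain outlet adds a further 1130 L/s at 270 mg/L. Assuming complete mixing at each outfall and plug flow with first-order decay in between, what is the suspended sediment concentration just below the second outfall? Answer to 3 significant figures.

Conservation of mass: C = (7680·23.00 + 787.0·92.50) / 8467 = 249400/8467 = 29.46 mg/L; combined flow 8467 L/s.
First-order decay: C = 29.46·exp(−k·t) = 29.46·0.1386 = 4.082 mg/L.
At the second outfall, C = (8467·4.082 + 1130·270.0) / (8467 + 1130) = 35.39 mg/L.

35.4 mg/L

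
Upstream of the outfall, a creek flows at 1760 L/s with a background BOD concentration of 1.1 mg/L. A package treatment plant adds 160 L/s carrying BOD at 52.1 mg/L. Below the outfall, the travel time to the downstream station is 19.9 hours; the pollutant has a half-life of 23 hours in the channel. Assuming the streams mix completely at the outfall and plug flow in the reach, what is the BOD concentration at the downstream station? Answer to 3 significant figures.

After mixing, C = (1760·1.100 + 160.0·52.10) / 1920 = 10270/1920 = 5.350 mg/L.
Half-life 23 h → k = ln 2 / 23 = 0.03014 h⁻¹ = 0.7233 d⁻¹.
First-order decay: C = 5.350·exp(−k·t) = 5.350·0.5490 = 2.937 mg/L.

2.94 mg/L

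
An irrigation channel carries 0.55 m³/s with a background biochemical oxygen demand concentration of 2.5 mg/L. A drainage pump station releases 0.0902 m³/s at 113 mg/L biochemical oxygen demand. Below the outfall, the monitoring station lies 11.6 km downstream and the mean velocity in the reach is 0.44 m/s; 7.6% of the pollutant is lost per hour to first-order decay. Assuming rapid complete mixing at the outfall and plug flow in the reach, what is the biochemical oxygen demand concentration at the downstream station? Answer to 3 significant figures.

10.1 mg/L

Conservation of mass: C = (0.5500·2.500 + 0.09020·113.0) / 0.6402 = 11.57/0.6402 = 18.07 mg/L.
Travel time t = 11.6·1000 / 0.44 = 26360 s = 7.323 h.
7.6%/h lost → k = −ln(1 − 0.076) = 0.07904 h⁻¹.
First-order decay: C = 18.07·exp(−k·t) = 18.07·0.5605 = 10.13 mg/L.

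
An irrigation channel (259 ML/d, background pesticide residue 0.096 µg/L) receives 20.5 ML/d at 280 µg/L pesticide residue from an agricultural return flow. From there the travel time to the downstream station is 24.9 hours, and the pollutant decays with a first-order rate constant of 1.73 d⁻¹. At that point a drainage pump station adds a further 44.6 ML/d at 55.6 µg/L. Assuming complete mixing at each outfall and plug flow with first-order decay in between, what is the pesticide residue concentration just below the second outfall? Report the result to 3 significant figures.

Conservation of mass: C = (259.0·0.09600 + 20.50·280.0) / 279.5 = 5765/279.5 = 20.63 µg/L; combined flow 279.5 ML/d.
First-order decay: C = 20.63·exp(−k·t) = 20.63·0.1661 = 3.427 µg/L.
Second outfall: C = (279.5·3.427 + 44.60·55.60)/324.1 = 10.61 µg/L.

10.6 µg/L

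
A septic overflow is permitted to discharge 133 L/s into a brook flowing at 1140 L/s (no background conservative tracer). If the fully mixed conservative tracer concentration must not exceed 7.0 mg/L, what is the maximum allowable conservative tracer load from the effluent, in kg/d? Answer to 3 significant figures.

Mass balance at the limit: 1140·0 + 133.0·Cₑ = 1273·7.0 → Cₑ = 67.00 mg/L.
133.0 L/s = 0.1330 m³/s. Load = 0.1330 m³/s × 67.00 g/m³ × 86 400 s/d = 769.9 kg/d.

770 kg/d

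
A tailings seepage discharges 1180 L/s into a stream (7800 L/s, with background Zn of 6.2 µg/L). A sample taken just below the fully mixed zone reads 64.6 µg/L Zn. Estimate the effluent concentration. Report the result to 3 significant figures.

451 µg/L

Mass balance: 7800·6.200 + 1180·Cₑ = 8980·64.60
→ Cₑ = (8980·64.60 − 7800·6.200) / 1180 = 450.6 µg/L.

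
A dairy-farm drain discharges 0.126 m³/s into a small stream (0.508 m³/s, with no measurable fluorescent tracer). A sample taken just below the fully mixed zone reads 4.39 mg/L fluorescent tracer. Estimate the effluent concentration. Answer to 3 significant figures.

Mass balance: 0.5080·0 + 0.1260·Cₑ = 0.6340·4.390
→ Cₑ = (0.6340·4.390 − 0.5080·0) / 0.1260 = 22.09 mg/L.

22.1 mg/L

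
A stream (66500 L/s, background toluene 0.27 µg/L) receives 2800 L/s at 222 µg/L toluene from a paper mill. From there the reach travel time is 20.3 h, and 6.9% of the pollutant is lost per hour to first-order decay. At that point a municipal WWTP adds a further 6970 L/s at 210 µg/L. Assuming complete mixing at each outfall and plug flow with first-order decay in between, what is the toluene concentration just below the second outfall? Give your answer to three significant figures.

21.2 µg/L

Mass balance: C = (66500·0.2700 + 2800·222.0) / 69300 = 639600/69300 = 9.229 µg/L; combined flow 69300 L/s.
6.9%/h lost → k = −ln(1 − 0.069) = 0.07150 h⁻¹.
After decay, C = 9.229 × e^(−kt) = 9.229 × 0.2342 = 2.162 µg/L.
At the second outfall, C = (69300·2.162 + 6970·210.0) / (69300 + 6970) = 21.16 µg/L.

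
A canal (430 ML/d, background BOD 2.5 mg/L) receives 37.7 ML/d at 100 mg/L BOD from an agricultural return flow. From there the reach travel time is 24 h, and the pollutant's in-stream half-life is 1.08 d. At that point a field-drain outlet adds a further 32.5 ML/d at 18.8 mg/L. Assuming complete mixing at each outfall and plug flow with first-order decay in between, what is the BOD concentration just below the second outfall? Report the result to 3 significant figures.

Flow-weighted average: C = (430.0·2.500 + 37.70·100.0) / 467.7 = 4845/467.7 = 10.36 mg/L; combined flow 467.7 ML/d.
Half-life 1.08 d → k = ln 2 / 1.08 = 0.6418 d⁻¹.
Applying C = C₀e^(−kt): 10.36 × 0.5263 = 5.452 mg/L.
Second outfall: C = (467.7·5.452 + 32.50·18.80)/500.2 = 6.320 mg/L.

6.32 mg/L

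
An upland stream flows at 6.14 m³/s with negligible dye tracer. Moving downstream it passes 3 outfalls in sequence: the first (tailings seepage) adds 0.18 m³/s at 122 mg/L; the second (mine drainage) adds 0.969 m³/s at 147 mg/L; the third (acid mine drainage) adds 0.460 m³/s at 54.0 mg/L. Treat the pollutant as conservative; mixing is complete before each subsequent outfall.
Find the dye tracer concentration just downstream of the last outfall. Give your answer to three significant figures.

Below outfall 1: Q → 6.320 m³/s, C = (6.140·0 + 0.1800·122.0)/6.320 = 3.475 mg/L.
Below outfall 2: Q → 7.289 m³/s, C = (6.320·3.475 + 0.9690·147.0)/7.289 = 22.55 mg/L.
Below outfall 3: Q → 7.749 m³/s, C = (7.289·22.55 + 0.4600·54.00)/7.749 = 24.42 mg/L.

24.4 mg/L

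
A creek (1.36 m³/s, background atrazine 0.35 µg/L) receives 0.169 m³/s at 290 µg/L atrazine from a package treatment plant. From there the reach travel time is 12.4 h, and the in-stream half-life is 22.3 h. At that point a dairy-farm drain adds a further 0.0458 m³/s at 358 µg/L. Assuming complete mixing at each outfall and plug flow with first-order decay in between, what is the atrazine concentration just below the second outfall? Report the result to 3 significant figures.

31.8 µg/L

Mass balance: C = (1.360·0.3500 + 0.1690·290.0) / 1.529 = 49.49/1.529 = 32.36 µg/L; combined flow 1.529 m³/s.
Half-life 22.3 h → k = ln 2 / 22.3 = 0.03108 h⁻¹ = 0.7460 d⁻¹.
Decay over the reach: 32.36·exp(−kt) = 32.36·0.6802 = 22.01 µg/L.
Second outfall: C = (1.529·22.01 + 0.04580·358.0)/1.575 = 31.78 µg/L.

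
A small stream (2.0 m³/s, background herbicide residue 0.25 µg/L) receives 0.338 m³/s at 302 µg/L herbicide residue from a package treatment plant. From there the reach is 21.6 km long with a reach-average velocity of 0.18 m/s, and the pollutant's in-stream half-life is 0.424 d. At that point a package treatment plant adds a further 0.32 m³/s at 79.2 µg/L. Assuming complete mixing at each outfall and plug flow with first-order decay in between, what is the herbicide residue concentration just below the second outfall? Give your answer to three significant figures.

13.5 µg/L

Mass balance: C = (2.000·0.2500 + 0.3380·302.0) / 2.338 = 102.6/2.338 = 43.87 µg/L; combined flow 2.338 m³/s.
Travel time t = 21.6·1000 / 0.18 = 120000 s = 33.33 h.
Half-life 0.424 d → k = ln 2 / 0.424 = 1.635 d⁻¹.
After decay, C = 43.87 × e^(−kt) = 43.87 × 0.1033 = 4.530 µg/L.
Second outfall: C = (2.338·4.530 + 0.3200·79.20)/2.658 = 13.52 µg/L.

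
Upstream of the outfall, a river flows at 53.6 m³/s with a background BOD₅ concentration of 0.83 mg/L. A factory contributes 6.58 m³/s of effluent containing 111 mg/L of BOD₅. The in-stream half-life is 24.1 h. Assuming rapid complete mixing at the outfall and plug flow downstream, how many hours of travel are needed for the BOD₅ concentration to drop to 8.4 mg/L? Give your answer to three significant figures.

Conservation of mass: C = (53.60·0.8300 + 6.580·111.0) / 60.18 = 774.9/60.18 = 12.88 mg/L.
Half-life 24.1 h → k = ln 2 / 24.1 = 0.02876 h⁻¹ = 0.6903 d⁻¹.
12.88·exp(−k·t) = 8.4 → t = ln(12.88/8.4)/k = 53460 s = 14.85 h.

14.9 h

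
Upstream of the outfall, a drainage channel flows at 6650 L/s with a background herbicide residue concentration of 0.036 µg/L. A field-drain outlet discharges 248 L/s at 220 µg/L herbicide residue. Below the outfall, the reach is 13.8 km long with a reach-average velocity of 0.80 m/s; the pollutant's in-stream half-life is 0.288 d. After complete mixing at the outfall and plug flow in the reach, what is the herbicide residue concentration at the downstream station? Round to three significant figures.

Mixed concentration C = ΣQC/ΣQ = (6650·0.03600 + 248.0·220.0) / 6898 = 54800/6898 = 7.944 µg/L.
Travel time t = 13.8·1000 / 0.80 = 17250 s = 4.792 h.
Half-life 0.288 d → k = ln 2 / 0.288 = 2.407 d⁻¹.
First-order decay: C = 7.944·exp(−k·t) = 7.944·0.6185 = 4.913 µg/L.

4.91 µg/L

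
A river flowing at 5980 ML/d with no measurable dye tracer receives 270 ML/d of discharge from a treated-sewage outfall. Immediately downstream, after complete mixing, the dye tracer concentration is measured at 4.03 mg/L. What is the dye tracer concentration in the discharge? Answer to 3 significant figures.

93.3 mg/L

Mass balance: 5980·0 + 270.0·Cₑ = 6250·4.030
→ Cₑ = (6250·4.030 − 5980·0) / 270.0 = 93.29 mg/L.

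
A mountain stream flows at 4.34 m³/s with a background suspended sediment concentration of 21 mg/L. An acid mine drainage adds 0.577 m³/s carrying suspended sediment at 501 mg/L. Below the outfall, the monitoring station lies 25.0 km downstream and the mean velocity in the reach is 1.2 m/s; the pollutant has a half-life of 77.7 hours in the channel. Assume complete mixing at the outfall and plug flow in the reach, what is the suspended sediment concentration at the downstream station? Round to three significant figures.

After mixing, C = (4.340·21.00 + 0.5770·501.0) / 4.917 = 380.2/4.917 = 77.33 mg/L.
Travel time t = 25.0·1000 / 1.2 = 20830 s = 5.787 h.
Half-life 77.7 h → k = ln 2 / 77.7 = 0.008921 h⁻¹ = 0.2141 d⁻¹.
After decay, C = 77.33 × e^(−kt) = 77.33 × 0.9497 = 73.44 mg/L.

73.4 mg/L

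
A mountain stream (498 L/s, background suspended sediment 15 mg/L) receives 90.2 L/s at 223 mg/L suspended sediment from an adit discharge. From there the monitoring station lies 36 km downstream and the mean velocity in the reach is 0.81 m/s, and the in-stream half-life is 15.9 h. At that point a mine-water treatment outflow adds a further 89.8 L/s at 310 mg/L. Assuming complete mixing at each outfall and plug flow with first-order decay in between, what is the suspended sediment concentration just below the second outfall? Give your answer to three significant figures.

64.8 mg/L

Mixed concentration C = ΣQC/ΣQ = (498.0·15.00 + 90.20·223.0) / 588.2 = 27580/588.2 = 46.90 mg/L; combined flow 588.2 L/s.
Travel time t = 36·1000 / 0.81 = 44440 s = 12.35 h.
Half-life 15.9 h → k = ln 2 / 15.9 = 0.04359 h⁻¹ = 1.046 d⁻¹.
Applying C = C₀e^(−kt): 46.90 × 0.5838 = 27.38 mg/L.
Second outfall: C = (588.2·27.38 + 89.80·310.0)/678.0 = 64.81 mg/L.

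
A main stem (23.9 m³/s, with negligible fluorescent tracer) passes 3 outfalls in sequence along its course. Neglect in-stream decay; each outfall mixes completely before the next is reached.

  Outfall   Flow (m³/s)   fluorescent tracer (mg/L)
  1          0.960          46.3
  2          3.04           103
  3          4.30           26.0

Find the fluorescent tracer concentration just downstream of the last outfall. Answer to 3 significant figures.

Below outfall 1: Q → 24.86 m³/s, C = (23.90·0 + 0.9600·46.30)/24.86 = 1.788 mg/L.
Below outfall 2: Q → 27.90 m³/s, C = (24.86·1.788 + 3.040·103.0)/27.90 = 12.82 mg/L.
Below outfall 3: Q → 32.20 m³/s, C = (27.90·12.82 + 4.300·26.00)/32.20 = 14.58 mg/L.

14.6 mg/L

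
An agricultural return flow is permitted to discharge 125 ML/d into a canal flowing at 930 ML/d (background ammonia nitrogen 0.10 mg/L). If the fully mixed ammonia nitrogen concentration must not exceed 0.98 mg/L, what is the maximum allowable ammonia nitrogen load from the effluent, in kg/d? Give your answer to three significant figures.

Mass balance at the limit: 930.0·0.1000 + 125.0·Cₑ = 1055·0.98 → Cₑ = 7.527 mg/L.
125.0 ML/d = 1.447 m³/s. Load = 1.447 m³/s × 7.527 g/m³ × 86 400 s/d = 940.9 kg/d.

941 kg/d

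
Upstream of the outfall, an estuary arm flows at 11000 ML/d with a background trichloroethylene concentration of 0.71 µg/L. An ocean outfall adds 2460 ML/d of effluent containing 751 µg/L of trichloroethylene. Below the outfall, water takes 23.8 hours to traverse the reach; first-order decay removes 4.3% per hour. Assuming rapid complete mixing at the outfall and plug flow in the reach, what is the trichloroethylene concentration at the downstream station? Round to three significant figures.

48.4 µg/L

Mass balance: C = (11000·0.7100 + 2460·751.0) / 13460 = 1855000/13460 = 137.8 µg/L.
4.3%/h lost → k = −ln(1 − 0.043) = 0.04395 h⁻¹.
First-order decay: C = 137.8·exp(−k·t) = 137.8·0.3513 = 48.42 µg/L.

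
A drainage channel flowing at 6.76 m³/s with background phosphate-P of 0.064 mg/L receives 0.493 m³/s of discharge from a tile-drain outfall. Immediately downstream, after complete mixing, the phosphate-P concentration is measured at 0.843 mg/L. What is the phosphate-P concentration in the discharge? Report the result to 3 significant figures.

Mass balance: 6.760·0.06400 + 0.4930·Cₑ = 7.253·0.8430
→ Cₑ = (7.253·0.8430 − 6.760·0.06400) / 0.4930 = 11.52 mg/L.

11.5 mg/L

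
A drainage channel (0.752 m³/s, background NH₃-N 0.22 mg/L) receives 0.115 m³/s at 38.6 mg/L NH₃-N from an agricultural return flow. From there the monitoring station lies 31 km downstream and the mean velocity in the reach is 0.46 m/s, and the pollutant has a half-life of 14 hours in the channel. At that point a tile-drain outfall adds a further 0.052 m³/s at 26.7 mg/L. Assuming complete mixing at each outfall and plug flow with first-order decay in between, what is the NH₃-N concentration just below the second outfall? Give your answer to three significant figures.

3.49 mg/L

Mixed concentration C = ΣQC/ΣQ = (0.7520·0.2200 + 0.1150·38.60) / 0.8670 = 4.604/0.8670 = 5.311 mg/L; combined flow 0.8670 m³/s.
Travel time t = 31·1000 / 0.46 = 67390 s = 18.72 h.
Half-life 14 h → k = ln 2 / 14 = 0.04951 h⁻¹ = 1.188 d⁻¹.
After decay, C = 5.311 × e^(−kt) = 5.311 × 0.3958 = 2.102 mg/L.
Second outfall: C = (0.8670·2.102 + 0.05200·26.70)/0.9190 = 3.494 mg/L.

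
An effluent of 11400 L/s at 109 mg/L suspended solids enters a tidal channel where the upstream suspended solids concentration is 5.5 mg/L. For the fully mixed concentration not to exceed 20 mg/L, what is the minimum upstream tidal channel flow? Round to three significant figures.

Set C_mix = 20: (Q·5.500 + 11400·109.0) / (Q + 11400) = 20
→ Q = 11400·(109.0 − 20)/(20 − 5.500) = 69970 L/s.

70000 L/s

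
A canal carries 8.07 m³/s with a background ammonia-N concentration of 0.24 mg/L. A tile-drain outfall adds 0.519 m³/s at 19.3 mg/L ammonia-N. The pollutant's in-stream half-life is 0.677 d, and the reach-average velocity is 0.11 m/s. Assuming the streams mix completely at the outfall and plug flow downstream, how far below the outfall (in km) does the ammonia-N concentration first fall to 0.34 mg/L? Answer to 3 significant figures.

13.1 km

Mass balance: C = (8.070·0.2400 + 0.5190·19.30) / 8.589 = 11.95/8.589 = 1.392 mg/L.
Half-life 0.677 d → k = ln 2 / 0.677 = 1.024 d⁻¹.
Set 1.392·exp(−k·t) = 0.34 → t = ln(1.392/0.34)/k = 118900 s = 33.04 h.
Distance = v·t = 0.11·118900 = 13080 m = 13.08 km.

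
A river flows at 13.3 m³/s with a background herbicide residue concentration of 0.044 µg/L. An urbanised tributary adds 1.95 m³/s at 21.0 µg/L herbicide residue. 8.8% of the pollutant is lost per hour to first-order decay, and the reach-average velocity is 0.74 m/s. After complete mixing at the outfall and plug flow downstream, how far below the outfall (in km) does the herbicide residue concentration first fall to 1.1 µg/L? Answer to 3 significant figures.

26.2 km

Mass balance: C = (13.30·0.04400 + 1.950·21.00) / 15.25 = 41.54/15.25 = 2.724 µg/L.
8.8%/h lost → k = −ln(1 − 0.088) = 0.09212 h⁻¹.
Set 2.724·exp(−k·t) = 1.1 → t = ln(2.724/1.1)/k = 35430 s = 9.843 h.
Distance = v·t = 0.74·35430 = 26220 m = 26.22 km.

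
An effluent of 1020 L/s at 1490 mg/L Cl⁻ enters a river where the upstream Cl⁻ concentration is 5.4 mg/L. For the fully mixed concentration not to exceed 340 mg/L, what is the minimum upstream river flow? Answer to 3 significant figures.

Set C_mix = 340: (Q·5.400 + 1020·1490) / (Q + 1020) = 340
→ Q = 1020·(1490 − 340)/(340 − 5.400) = 3506 L/s.

3510 L/s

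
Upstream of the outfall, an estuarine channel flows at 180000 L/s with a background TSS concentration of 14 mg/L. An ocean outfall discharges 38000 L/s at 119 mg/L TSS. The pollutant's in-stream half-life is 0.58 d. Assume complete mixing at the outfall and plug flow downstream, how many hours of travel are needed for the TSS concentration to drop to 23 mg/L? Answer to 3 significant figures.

6.82 h

Conservation of mass: C = (180000·14.00 + 38000·119.0) / 218000 = 7042000/218000 = 32.30 mg/L.
Half-life 0.58 d → k = ln 2 / 0.58 = 1.195 d⁻¹.
32.30·exp(−k·t) = 23 → t = ln(32.30/23)/k = 24560 s = 6.821 h.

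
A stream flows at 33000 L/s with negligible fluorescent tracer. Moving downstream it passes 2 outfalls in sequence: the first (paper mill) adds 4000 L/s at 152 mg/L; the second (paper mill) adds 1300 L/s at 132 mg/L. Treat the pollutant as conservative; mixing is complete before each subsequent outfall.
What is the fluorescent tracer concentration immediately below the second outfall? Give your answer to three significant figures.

Outfall 1: combined Q = 37000 L/s; C = (33000·0 + 4000·152.0)/37000 = 16.43 mg/L.
Outfall 2: combined Q = 38300 L/s; C = (37000·16.43 + 1300·132.0)/38300 = 20.36 mg/L.

20.4 mg/L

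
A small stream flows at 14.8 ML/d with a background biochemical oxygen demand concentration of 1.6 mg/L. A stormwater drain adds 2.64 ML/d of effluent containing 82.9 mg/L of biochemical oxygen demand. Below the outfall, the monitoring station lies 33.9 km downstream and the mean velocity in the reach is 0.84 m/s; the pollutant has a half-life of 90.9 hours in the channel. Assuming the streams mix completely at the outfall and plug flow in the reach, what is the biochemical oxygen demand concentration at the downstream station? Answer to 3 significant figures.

Mixed concentration C = ΣQC/ΣQ = (14.80·1.600 + 2.640·82.90) / 17.44 = 242.5/17.44 = 13.91 mg/L.
Travel time t = 33.9·1000 / 0.84 = 40360 s = 11.21 h.
Half-life 90.9 h → k = ln 2 / 90.9 = 0.007625 h⁻¹ = 0.1830 d⁻¹.
First-order decay: C = 13.91·exp(−k·t) = 13.91·0.9181 = 12.77 mg/L.

12.8 mg/L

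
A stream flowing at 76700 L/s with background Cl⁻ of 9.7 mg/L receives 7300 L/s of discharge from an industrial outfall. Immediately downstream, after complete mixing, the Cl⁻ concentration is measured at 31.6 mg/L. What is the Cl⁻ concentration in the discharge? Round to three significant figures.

262 mg/L

Mass balance: 76700·9.700 + 7300·Cₑ = 84000·31.60
→ Cₑ = (84000·31.60 − 76700·9.700) / 7300 = 261.7 mg/L.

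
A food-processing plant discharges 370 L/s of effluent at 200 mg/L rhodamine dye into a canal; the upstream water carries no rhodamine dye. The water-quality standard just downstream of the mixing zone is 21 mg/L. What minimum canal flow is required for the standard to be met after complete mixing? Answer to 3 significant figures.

3150 L/s

Set C_mix = 21: (Q·0 + 370.0·200.0) / (Q + 370.0) = 21
→ Q = 370.0·(200.0 − 21)/(21 − 0) = 3154 L/s.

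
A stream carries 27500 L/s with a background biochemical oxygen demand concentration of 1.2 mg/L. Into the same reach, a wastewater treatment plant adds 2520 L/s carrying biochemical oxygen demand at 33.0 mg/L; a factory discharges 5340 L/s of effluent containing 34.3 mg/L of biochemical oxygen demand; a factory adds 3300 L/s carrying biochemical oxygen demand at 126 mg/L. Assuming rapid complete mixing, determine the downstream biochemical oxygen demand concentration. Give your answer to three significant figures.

18.5 mg/L

Mass balance: C = (27500·1.200 + 2520·33.00 + 5340·34.30 + 3300·126.0) / 38660 = 715100/38660 = 18.50 mg/L.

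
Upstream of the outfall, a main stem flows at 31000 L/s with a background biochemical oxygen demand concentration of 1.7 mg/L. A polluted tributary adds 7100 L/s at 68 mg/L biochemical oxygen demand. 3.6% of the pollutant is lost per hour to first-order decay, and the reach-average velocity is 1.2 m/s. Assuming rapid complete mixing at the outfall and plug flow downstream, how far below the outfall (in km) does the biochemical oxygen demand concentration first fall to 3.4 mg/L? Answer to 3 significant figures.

Mass balance: C = (31000·1.700 + 7100·68.00) / 38100 = 535500/38100 = 14.06 mg/L.
3.6%/h lost → k = −ln(1 − 0.036) = 0.03666 h⁻¹.
Set 14.06·exp(−k·t) = 3.4 → t = ln(14.06/3.4)/k = 139400 s = 38.71 h.
Distance = v·t = 1.2·139400 = 167200 m = 167.2 km.

167 km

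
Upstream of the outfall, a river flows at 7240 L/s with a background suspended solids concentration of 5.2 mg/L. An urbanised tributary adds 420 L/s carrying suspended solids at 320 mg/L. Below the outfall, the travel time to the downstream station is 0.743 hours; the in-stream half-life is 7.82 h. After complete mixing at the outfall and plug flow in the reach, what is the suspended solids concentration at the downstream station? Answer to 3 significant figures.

21.0 mg/L

Mass balance: C = (7240·5.200 + 420.0·320.0) / 7660 = 172000/7660 = 22.46 mg/L.
Half-life 7.82 h → k = ln 2 / 7.82 = 0.08864 h⁻¹ = 2.127 d⁻¹.
Decay over the reach: 22.46·exp(−kt) = 22.46·0.9363 = 21.03 mg/L.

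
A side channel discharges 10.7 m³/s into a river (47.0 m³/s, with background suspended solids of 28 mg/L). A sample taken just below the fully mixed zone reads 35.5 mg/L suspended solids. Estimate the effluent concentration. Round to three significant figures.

68.4 mg/L

Mass balance: 47.00·28.00 + 10.70·Cₑ = 57.70·35.50
→ Cₑ = (57.70·35.50 − 47.00·28.00) / 10.70 = 68.44 mg/L.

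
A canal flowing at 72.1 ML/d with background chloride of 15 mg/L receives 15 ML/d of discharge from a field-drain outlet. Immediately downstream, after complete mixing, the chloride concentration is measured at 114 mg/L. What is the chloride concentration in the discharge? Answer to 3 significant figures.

590 mg/L

Mass balance: 72.10·15.00 + 15.00·Cₑ = 87.10·114.0
→ Cₑ = (87.10·114.0 − 72.10·15.00) / 15.00 = 589.9 mg/L.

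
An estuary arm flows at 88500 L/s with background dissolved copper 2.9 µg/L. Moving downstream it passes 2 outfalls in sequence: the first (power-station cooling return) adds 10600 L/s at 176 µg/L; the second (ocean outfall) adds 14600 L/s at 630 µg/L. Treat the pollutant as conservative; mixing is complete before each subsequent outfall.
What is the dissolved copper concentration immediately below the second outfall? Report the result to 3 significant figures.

99.6 µg/L

Below outfall 1: Q → 99100 L/s, C = (88500·2.900 + 10600·176.0)/99100 = 21.42 µg/L.
Below outfall 2: Q → 113700 L/s, C = (99100·21.42 + 14600·630.0)/113700 = 99.56 µg/L.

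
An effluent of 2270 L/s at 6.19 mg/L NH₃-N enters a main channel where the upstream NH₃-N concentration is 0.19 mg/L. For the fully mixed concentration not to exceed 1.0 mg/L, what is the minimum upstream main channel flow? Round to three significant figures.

Set C_mix = 1.0: (Q·0.1900 + 2270·6.190) / (Q + 2270) = 1.0
→ Q = 2270·(6.190 − 1.0)/(1.0 − 0.1900) = 14540 L/s.

14500 L/s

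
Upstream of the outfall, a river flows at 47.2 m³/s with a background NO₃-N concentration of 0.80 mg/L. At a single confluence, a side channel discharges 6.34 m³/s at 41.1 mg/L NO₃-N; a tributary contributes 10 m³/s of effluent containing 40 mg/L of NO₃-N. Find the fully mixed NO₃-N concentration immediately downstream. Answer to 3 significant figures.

11.0 mg/L

Mixed concentration C = ΣQC/ΣQ = (47.20·0.8000 + 6.340·41.10 + 10.00·40.00) / 63.54 = 698.3/63.54 = 10.99 mg/L.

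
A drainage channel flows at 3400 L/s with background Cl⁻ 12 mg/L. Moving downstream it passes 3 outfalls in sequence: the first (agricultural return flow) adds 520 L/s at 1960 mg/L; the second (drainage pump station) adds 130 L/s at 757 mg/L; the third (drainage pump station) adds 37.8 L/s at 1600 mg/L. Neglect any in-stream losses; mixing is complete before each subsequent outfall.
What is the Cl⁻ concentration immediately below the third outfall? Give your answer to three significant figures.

After outfall 1: Q = 3400 + 520.0 = 3920 L/s; C = (3400·12.00 + 520.0·1960)/3920 = 270.4 mg/L.
After outfall 2: Q = 3920 + 130.0 = 4050 L/s; C = (3920·270.4 + 130.0·757.0)/4050 = 286.0 mg/L.
After outfall 3: Q = 4050 + 37.80 = 4088 L/s; C = (4050·286.0 + 37.80·1600)/4088 = 298.2 mg/L.

298 mg/L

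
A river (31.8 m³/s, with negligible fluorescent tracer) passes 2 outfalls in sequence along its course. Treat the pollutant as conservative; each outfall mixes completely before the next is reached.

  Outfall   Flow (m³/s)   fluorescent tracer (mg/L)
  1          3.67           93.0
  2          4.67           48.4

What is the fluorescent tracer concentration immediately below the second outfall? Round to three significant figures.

After outfall 1: Q = 31.80 + 3.670 = 35.47 m³/s; C = (31.80·0 + 3.670·93.00)/35.47 = 9.622 mg/L.
After outfall 2: Q = 35.47 + 4.670 = 40.14 m³/s; C = (35.47·9.622 + 4.670·48.40)/40.14 = 14.13 mg/L.

14.1 mg/L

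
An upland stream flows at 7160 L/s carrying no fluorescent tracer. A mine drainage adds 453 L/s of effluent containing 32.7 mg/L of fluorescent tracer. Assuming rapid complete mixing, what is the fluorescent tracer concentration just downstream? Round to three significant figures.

1.95 mg/L

Flow-weighted average: C = (7160·0 + 453.0·32.70) / 7613 = 14810/7613 = 1.946 mg/L.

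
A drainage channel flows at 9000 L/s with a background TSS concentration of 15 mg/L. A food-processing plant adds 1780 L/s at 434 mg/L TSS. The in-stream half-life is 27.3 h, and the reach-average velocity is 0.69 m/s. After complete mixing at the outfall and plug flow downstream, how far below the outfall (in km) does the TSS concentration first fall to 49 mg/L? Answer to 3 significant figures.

After mixing, C = (9000·15.00 + 1780·434.0) / 10780 = 907500/10780 = 84.19 mg/L.
Half-life 27.3 h → k = ln 2 / 27.3 = 0.02539 h⁻¹ = 0.6094 d⁻¹.
Set 84.19·exp(−k·t) = 49 → t = ln(84.19/49)/k = 76740 s = 21.32 h.
Distance = v·t = 0.69·76740 = 52950 m = 52.95 km.

52.9 km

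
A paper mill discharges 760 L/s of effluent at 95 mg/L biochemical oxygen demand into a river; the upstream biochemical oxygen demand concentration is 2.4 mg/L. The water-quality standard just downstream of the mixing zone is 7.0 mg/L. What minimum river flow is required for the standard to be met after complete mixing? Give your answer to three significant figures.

Set C_mix = 7.0: (Q·2.400 + 760.0·95.00) / (Q + 760.0) = 7.0
→ Q = 760.0·(95.00 − 7.0)/(7.0 − 2.400) = 14540 L/s.

14500 L/s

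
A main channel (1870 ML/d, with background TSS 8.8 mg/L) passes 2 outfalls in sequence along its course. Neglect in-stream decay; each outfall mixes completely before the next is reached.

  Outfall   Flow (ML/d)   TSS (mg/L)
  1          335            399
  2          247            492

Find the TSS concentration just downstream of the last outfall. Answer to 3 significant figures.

111 mg/L

Below outfall 1: Q → 2205 ML/d, C = (1870·8.800 + 335.0·399.0)/2205 = 68.08 mg/L.
Below outfall 2: Q → 2452 ML/d, C = (2205·68.08 + 247.0·492.0)/2452 = 110.8 mg/L.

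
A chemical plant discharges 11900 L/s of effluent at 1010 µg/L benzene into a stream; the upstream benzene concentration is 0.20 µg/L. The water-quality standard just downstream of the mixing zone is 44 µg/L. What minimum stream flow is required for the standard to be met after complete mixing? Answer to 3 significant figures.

Set C_mix = 44: (Q·0.2000 + 11900·1010) / (Q + 11900) = 44
→ Q = 11900·(1010 − 44)/(44 − 0.2000) = 262500 L/s.

262000 L/s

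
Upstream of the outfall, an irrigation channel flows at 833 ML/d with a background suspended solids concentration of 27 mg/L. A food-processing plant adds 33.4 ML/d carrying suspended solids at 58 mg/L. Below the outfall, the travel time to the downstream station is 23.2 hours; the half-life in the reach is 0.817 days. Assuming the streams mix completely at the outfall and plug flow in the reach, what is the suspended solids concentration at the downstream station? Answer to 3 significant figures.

Conservation of mass: C = (833.0·27.00 + 33.40·58.00) / 866.4 = 24430/866.4 = 28.20 mg/L.
Half-life 0.817 d → k = ln 2 / 0.817 = 0.8484 d⁻¹.
Decay over the reach: 28.20·exp(−kt) = 28.20·0.4404 = 12.42 mg/L.

12.4 mg/L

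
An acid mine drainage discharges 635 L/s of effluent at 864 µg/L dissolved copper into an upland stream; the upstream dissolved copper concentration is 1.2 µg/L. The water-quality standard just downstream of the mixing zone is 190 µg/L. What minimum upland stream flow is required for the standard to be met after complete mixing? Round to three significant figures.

Set C_mix = 190: (Q·1.200 + 635.0·864.0) / (Q + 635.0) = 190
→ Q = 635.0·(864.0 − 190)/(190 − 1.200) = 2267 L/s.

2270 L/s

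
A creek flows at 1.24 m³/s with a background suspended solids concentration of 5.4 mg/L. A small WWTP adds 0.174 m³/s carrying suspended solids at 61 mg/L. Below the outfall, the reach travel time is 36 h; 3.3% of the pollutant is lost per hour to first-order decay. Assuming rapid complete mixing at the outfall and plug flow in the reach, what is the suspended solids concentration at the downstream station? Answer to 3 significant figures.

Mixed concentration C = ΣQC/ΣQ = (1.240·5.400 + 0.1740·61.00) / 1.414 = 17.31/1.414 = 12.24 mg/L.
3.3%/h lost → k = −ln(1 − 0.033) = 0.03356 h⁻¹.
Applying C = C₀e^(−kt): 12.24 × 0.2988 = 3.658 mg/L.

3.66 mg/L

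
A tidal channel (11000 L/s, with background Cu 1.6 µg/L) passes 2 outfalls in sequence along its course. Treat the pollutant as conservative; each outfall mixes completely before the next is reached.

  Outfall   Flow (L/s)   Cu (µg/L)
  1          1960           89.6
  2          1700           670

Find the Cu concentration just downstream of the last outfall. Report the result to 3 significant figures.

90.9 µg/L

After outfall 1: Q = 11000 + 1960 = 12960 L/s; C = (11000·1.600 + 1960·89.60)/12960 = 14.91 µg/L.
After outfall 2: Q = 12960 + 1700 = 14660 L/s; C = (12960·14.91 + 1700·670.0)/14660 = 90.87 µg/L.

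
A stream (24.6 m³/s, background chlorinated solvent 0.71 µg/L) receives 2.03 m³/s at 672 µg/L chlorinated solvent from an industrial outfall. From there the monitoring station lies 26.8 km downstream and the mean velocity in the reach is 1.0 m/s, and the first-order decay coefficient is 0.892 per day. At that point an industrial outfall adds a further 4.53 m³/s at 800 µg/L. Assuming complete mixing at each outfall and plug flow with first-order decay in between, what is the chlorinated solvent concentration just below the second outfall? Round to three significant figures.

Flow-weighted average: C = (24.60·0.7100 + 2.030·672.0) / 26.63 = 1382/26.63 = 51.88 µg/L; combined flow 26.63 m³/s.
Travel time t = 26.8·1000 / 1.0 = 26800 s = 7.444 h.
Applying C = C₀e^(−kt): 51.88 × 0.7583 = 39.34 µg/L.
Second outfall: C = (26.63·39.34 + 4.530·800.0)/31.16 = 149.9 µg/L.

150 µg/L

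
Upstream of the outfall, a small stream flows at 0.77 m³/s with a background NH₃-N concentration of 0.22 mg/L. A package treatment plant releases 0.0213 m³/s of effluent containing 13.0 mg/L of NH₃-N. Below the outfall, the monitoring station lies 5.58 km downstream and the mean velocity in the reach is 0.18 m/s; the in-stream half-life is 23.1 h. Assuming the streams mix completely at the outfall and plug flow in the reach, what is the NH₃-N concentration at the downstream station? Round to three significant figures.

Conservation of mass: C = (0.7700·0.2200 + 0.02130·13.00) / 0.7913 = 0.4463/0.7913 = 0.5640 mg/L.
Travel time t = 5.58·1000 / 0.18 = 31000 s = 8.611 h.
Half-life 23.1 h → k = ln 2 / 23.1 = 0.03001 h⁻¹ = 0.7202 d⁻¹.
Decay over the reach: 0.5640·exp(−kt) = 0.5640·0.7723 = 0.4356 mg/L.

0.436 mg/L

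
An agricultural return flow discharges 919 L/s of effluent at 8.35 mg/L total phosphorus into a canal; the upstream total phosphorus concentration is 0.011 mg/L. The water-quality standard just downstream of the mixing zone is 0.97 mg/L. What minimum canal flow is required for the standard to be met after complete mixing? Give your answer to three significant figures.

Set C_mix = 0.97: (Q·0.01100 + 919.0·8.350) / (Q + 919.0) = 0.97
→ Q = 919.0·(8.350 − 0.97)/(0.97 − 0.01100) = 7072 L/s.

7070 L/s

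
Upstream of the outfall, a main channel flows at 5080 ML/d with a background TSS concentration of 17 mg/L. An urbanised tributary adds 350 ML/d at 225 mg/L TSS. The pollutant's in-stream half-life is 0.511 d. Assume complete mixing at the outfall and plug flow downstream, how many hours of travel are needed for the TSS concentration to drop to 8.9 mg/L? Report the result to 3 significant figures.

Conservation of mass: C = (5080·17.00 + 350.0·225.0) / 5430 = 165100/5430 = 30.41 mg/L.
Half-life 0.511 d → k = ln 2 / 0.511 = 1.356 d⁻¹.
30.41·exp(−k·t) = 8.9 → t = ln(30.41/8.9)/k = 78260 s = 21.74 h.

21.7 h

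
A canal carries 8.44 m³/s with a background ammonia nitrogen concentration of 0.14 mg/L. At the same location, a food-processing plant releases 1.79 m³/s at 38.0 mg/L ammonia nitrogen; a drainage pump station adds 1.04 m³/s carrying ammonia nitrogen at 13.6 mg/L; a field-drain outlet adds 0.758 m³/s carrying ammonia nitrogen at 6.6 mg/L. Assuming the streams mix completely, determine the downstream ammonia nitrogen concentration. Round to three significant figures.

Mixed concentration C = ΣQC/ΣQ = (8.440·0.1400 + 1.790·38.00 + 1.040·13.60 + 0.7580·6.600) / 12.03 = 88.35/12.03 = 7.345 mg/L.

7.35 mg/L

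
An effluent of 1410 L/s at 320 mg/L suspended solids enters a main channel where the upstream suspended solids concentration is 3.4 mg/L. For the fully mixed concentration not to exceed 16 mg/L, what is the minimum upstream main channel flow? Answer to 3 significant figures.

Set C_mix = 16: (Q·3.400 + 1410·320.0) / (Q + 1410) = 16
→ Q = 1410·(320.0 − 16)/(16 − 3.400) = 34020 L/s.

34000 L/s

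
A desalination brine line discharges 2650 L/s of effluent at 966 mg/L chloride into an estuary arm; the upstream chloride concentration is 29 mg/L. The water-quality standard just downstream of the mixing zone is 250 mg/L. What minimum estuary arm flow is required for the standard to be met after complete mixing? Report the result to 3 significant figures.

Set C_mix = 250: (Q·29.00 + 2650·966.0) / (Q + 2650) = 250
→ Q = 2650·(966.0 − 250)/(250 − 29.00) = 8586 L/s.

8590 L/s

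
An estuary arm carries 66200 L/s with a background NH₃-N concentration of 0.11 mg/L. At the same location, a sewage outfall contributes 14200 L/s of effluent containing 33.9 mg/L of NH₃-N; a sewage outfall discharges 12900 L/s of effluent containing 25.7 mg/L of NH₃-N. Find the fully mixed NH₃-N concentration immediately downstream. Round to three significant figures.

8.79 mg/L

Mixed concentration C = ΣQC/ΣQ = (66200·0.1100 + 14200·33.90 + 12900·25.70) / 93300 = 820200/93300 = 8.791 mg/L.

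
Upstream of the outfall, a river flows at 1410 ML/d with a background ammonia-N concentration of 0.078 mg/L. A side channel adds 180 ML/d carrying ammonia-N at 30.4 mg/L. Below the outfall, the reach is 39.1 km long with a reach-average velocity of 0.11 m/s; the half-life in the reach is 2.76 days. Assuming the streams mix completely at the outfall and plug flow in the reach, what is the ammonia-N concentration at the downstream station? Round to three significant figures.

1.25 mg/L

Flow-weighted average: C = (1410·0.07800 + 180.0·30.40) / 1590 = 5582/1590 = 3.511 mg/L.
Travel time t = 39.1·1000 / 0.11 = 355500 s = 98.74 h.
Half-life 2.76 d → k = ln 2 / 2.76 = 0.2511 d⁻¹.
After decay, C = 3.511 × e^(−kt) = 3.511 × 0.3559 = 1.249 mg/L.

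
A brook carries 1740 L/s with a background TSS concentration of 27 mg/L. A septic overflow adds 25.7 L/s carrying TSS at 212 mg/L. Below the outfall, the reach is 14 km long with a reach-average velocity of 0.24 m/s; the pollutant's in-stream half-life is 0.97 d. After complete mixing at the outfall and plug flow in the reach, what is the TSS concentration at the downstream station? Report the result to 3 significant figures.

Flow-weighted average: C = (1740·27.00 + 25.70·212.0) / 1766 = 52430/1766 = 29.69 mg/L.
Travel time t = 14·1000 / 0.24 = 58330 s = 16.20 h.
Half-life 0.97 d → k = ln 2 / 0.97 = 0.7146 d⁻¹.
Decay over the reach: 29.69·exp(−kt) = 29.69·0.6173 = 18.33 mg/L.

18.3 mg/L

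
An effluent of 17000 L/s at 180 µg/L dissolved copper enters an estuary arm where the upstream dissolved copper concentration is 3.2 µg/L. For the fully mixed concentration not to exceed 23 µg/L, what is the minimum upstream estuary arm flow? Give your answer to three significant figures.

135000 L/s

Set C_mix = 23: (Q·3.200 + 17000·180.0) / (Q + 17000) = 23
→ Q = 17000·(180.0 − 23)/(23 − 3.200) = 134800 L/s.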